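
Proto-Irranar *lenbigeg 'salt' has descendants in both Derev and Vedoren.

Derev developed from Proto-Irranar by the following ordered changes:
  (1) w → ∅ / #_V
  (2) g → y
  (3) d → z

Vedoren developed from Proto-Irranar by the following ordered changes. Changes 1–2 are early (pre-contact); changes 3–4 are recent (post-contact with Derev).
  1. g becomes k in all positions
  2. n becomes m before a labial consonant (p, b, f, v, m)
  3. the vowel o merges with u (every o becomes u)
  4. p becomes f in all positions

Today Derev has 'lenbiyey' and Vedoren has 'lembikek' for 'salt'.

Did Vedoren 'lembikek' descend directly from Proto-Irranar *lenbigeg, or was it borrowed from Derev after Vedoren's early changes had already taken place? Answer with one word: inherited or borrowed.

If inherited, *lenbigeg would pass through all of Vedoren's changes:
Vedoren: start from *lenbigeg.
  rule 1 (unconditioned shift): lenbigeg → lenbikek
  rule 2 (nasal place assimilation): lenbikek → lembikek
  rule 3: no change — lembikek
  rule 4: no change — lembikek
  ⇒ Vedoren lembikek
If borrowed from Derev 'lenbiyey' after the early changes, it would undergo only the recent ones:
  rule 3 (vowel merger): no change (lenbiyey)
  rule 4 (unconditioned shift): no change (lenbiyey)
  ⇒ as a loan: lenbiyey
Vedoren 'lembikek' matches the inherited outcome exactly, so it is an inherited cognate, not a loan.

inherited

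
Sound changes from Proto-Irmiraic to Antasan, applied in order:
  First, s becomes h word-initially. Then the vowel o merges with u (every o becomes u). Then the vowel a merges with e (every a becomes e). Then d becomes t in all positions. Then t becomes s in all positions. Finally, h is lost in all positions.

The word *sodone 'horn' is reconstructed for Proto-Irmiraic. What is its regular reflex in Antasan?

Antasan: *sodone > hodone > hudune > hutune > husune > usune  (by debuccalisation, vowel merger, unconditioned shift, unconditioned shift, h-loss)

usune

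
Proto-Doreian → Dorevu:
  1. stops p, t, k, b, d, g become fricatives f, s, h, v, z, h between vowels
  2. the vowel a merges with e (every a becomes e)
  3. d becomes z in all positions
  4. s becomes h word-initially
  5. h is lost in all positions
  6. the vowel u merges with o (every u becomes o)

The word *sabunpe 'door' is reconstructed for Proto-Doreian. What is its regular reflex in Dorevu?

evonpe

Dorevu: start from *sabunpe.
  rule 1 (intervocalic lenition): sabunpe → savunpe
  rule 2 (vowel merger): savunpe → sevunpe
  rule 3: no change — sevunpe
  rule 4 (debuccalisation): sevunpe → hevunpe
  rule 5 (h-loss): hevunpe → evunpe
  rule 6 (vowel merger): evunpe → evonpe
  ⇒ Dorevu evonpe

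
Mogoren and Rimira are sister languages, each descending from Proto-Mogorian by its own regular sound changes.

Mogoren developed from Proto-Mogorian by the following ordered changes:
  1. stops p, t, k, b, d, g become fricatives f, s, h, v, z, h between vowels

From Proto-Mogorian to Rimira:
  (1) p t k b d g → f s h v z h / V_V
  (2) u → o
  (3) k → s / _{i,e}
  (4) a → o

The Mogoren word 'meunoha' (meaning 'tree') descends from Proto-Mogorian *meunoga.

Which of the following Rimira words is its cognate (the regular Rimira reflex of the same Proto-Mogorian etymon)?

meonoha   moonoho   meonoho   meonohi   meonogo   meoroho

Rimira: *meunoga
  meunoga → meunoha   [intervocalic lenition]
  meunoha → meonoha   [vowel merger]
  meonoha (rule 3 does not apply)
  meonoha → meonoho   [vowel merger]
  giving Rimira meonoho.
The other candidates each miss or misapply at least one Rimira change.

meonoho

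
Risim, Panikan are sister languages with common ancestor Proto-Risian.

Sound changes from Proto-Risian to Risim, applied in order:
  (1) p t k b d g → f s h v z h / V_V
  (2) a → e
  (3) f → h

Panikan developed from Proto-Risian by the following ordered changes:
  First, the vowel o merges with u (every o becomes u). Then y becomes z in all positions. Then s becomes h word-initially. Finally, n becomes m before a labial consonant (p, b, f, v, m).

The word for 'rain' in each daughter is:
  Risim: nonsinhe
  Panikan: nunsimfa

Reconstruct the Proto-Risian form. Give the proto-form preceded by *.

*nonsinfa

Position 7: Risim has h, Panikan has f. Panikan preserves f here (none of its changes turn any other segment into f), so the proto-segment is *f.
Position 8: Risim has e, Panikan has a. Panikan preserves a here (none of its changes turn any other segment into a), so the proto-segment is *a.
Continuing position by position gives *nonsinfa; check it forward:
Risim: *nonsinfa > nonsinfe > nonsinhe  (by vowel merger, unconditioned shift)
Panikan: start from *nonsinfa.
  rule 1 (vowel merger): nonsinfa → nunsinfa
  rule 2: no change — nunsinfa
  rule 3: no change — nunsinfa
  rule 4 (nasal place assimilation): nunsinfa → nunsimfa
  ⇒ Panikan nunsimfa
No other proto-form is consistent with every reflex, so the reconstruction is *nonsinfa.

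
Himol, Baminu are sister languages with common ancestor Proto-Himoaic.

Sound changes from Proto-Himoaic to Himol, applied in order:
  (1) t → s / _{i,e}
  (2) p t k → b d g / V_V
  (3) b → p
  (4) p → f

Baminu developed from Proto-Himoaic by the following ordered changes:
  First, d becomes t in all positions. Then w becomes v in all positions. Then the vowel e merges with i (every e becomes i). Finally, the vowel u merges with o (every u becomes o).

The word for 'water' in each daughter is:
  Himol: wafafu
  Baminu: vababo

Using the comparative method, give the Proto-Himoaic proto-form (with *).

*wababu

Position 6: Himol has u, Baminu has o. Himol preserves u here (none of its changes turn any other segment into u), so the proto-segment is *u.
Position 3: Himol has f, Baminu has b. Baminu preserves b here (none of its changes turn any other segment into b), so the proto-segment is *b.
Position 1: Himol has w, Baminu has v. Himol preserves w here (none of its changes turn any other segment into w), so the proto-segment is *w.
This points to *wababu. Verify forward in each daughter:
Himol: *wababu
  wababu (rule 1 does not apply)
  wababu (rule 2 does not apply)
  wababu → wapapu   [unconditioned shift]
  wapapu → wafafu   [unconditioned shift]
  giving Himol wafafu.
Baminu: start from *wababu.
  rule 1: no change — wababu
  rule 2 (unconditioned shift): wababu → vababu
  rule 3: no change — vababu
  rule 4 (vowel merger): vababu → vababo
  ⇒ Baminu vababo
*wababu is the unique common source.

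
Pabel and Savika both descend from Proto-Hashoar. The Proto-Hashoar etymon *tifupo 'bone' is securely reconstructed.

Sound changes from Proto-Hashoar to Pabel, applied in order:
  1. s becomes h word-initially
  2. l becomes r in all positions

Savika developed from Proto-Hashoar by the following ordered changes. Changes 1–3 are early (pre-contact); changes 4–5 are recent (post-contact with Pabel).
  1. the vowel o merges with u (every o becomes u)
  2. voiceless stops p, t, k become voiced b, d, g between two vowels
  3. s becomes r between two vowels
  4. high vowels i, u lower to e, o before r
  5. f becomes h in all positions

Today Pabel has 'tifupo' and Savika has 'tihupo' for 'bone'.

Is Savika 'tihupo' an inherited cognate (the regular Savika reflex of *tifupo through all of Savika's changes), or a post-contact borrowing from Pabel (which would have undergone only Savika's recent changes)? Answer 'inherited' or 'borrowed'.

borrowed

If inherited, *tifupo would pass through all of Savika's changes:
Savika: *tifupo > tifupu > tifubu > tihubu  (by vowel merger, intervocalic voicing, unconditioned shift)
If borrowed from Pabel 'tifupo' after the early changes, it would undergo only the recent ones:
  rule 4 (pre-rhotic lowering): no change (tifupo)
  rule 5 (unconditioned shift): tifupo → tihupo
  ⇒ as a loan: tihupo
Savika 'tihupo' matches the loan outcome 'tihupo', not the inherited 'tihubu' — it skipped the early Savika changes, so it was borrowed from Pabel.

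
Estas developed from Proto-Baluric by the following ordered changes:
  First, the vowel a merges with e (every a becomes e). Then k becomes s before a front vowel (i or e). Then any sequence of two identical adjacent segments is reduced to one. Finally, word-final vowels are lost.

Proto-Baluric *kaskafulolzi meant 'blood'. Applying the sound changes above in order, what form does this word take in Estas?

Estas: *kaskafulolzi > keskefulolzi > sessefulolzi > sesefulolzi > sesefulolz  (by vowel merger, palatalisation, degemination, apocope)

sesefulolz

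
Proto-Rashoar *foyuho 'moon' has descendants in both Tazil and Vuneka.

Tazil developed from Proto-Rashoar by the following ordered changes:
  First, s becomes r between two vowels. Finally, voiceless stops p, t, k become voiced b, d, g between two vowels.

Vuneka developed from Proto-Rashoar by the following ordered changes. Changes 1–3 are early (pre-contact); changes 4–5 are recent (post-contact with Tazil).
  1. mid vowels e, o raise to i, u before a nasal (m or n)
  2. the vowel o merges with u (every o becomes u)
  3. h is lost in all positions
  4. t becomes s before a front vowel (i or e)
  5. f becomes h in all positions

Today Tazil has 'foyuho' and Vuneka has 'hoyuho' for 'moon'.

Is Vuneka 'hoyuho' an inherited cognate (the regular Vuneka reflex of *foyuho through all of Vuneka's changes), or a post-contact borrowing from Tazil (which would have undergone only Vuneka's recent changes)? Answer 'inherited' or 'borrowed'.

borrowed

If inherited, *foyuho would pass through all of Vuneka's changes:
Vuneka: start from *foyuho.
  rule 1: no change — foyuho
  rule 2 (vowel merger): foyuho → fuyuhu
  rule 3 (h-loss): fuyuhu → fuyuu
  rule 4: no change — fuyuu
  rule 5 (unconditioned shift): fuyuu → huyuu
  ⇒ Vuneka huyuu
If borrowed from Tazil 'foyuho' after the early changes, it would undergo only the recent ones:
  rule 4 (palatalisation): no change (foyuho)
  rule 5 (unconditioned shift): foyuho → hoyuho
  ⇒ as a loan: hoyuho
Vuneka 'hoyuho' matches the loan outcome 'hoyuho', not the inherited 'huyuu' — it skipped the early Vuneka changes, so it was borrowed from Tazil.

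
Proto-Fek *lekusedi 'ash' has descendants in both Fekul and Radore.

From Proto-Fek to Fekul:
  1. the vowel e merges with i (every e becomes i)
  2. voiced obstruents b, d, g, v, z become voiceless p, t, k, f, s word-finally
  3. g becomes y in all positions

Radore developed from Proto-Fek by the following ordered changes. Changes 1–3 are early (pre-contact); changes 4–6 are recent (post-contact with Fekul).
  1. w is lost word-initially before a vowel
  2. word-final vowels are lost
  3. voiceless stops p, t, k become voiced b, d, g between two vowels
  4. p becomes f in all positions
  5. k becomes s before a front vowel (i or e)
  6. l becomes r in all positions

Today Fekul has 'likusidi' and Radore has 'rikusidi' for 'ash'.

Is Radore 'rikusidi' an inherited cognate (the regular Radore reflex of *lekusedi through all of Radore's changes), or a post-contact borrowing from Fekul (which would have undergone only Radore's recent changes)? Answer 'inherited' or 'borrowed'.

borrowed

If inherited, *lekusedi would pass through all of Radore's changes:
Radore: start from *lekusedi.
  rule 1: no change — lekusedi
  rule 2 (apocope): lekusedi → lekused
  rule 3 (intervocalic voicing): lekused → legused
  rule 4: no change — legused
  rule 5: no change — legused
  rule 6 (unconditioned shift): legused → regused
  ⇒ Radore regused
If borrowed from Fekul 'likusidi' after the early changes, it would undergo only the recent ones:
  rule 4 (unconditioned shift): no change (likusidi)
  rule 5 (palatalisation): no change (likusidi)
  rule 6 (unconditioned shift): likusidi → rikusidi
  ⇒ as a loan: rikusidi
Radore 'rikusidi' matches the loan outcome 'rikusidi', not the inherited 'regused' — it skipped the early Radore changes, so it was borrowed from Fekul.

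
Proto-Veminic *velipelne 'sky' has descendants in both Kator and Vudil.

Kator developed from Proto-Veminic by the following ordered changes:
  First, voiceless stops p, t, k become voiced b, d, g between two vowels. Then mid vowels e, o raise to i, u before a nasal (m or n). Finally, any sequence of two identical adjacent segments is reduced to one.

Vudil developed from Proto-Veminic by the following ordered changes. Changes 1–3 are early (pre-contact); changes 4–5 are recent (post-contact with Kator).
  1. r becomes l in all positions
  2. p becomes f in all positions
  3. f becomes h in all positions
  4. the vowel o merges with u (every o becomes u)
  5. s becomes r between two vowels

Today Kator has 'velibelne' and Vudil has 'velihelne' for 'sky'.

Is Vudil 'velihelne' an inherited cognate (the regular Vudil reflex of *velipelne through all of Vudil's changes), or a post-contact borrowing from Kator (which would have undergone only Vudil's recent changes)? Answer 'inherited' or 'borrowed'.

inherited

If inherited, *velipelne would pass through all of Vudil's changes:
Vudil: start from *velipelne.
  rule 1: no change — velipelne
  rule 2 (unconditioned shift): velipelne → velifelne
  rule 3 (unconditioned shift): velifelne → velihelne
  rule 4: no change — velihelne
  rule 5: no change — velihelne
  ⇒ Vudil velihelne
If borrowed from Kator 'velibelne' after the early changes, it would undergo only the recent ones:
  rule 4 (vowel merger): no change (velibelne)
  rule 5 (rhotacism): no change (velibelne)
  ⇒ as a loan: velibelne
Vudil 'velihelne' matches the inherited outcome exactly, so it is an inherited cognate, not a loan.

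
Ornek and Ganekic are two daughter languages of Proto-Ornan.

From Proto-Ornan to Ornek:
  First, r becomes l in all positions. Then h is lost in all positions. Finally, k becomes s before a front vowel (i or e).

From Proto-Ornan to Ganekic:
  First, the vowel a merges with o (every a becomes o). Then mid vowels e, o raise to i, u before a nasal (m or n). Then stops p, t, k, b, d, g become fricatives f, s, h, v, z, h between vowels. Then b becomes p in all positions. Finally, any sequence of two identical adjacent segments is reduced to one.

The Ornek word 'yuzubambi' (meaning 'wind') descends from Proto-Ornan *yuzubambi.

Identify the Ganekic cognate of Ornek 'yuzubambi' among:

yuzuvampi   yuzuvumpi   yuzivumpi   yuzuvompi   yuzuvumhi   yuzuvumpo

yuzuvumpi

Ganekic: *yuzubambi > yuzubombi > yuzubumbi > yuzuvumbi > yuzuvumpi  (by vowel merger, pre-nasal raising, intervocalic lenition, unconditioned shift)
Only 'yuzuvumpi' matches the regular Ganekic development of *yuzubambi.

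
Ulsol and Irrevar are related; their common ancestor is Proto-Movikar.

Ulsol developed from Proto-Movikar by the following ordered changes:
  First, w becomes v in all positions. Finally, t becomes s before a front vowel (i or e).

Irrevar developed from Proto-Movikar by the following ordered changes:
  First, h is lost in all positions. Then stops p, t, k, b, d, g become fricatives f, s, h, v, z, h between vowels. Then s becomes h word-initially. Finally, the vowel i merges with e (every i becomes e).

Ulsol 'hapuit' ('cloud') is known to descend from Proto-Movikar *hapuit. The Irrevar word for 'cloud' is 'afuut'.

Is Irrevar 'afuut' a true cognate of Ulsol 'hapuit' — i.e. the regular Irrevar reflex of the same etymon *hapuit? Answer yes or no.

Derive the expected Irrevar reflex of *hapuit:
Irrevar: *hapuit
  hapuit → apuit   [h-loss]
  apuit → afuit   [intervocalic lenition]
  afuit (rule 3 does not apply)
  afuit → afuet   [vowel merger]
  giving Irrevar afuet.
The regular Irrevar reflex would be 'afuet', but the attested form is 'afuut'. The correspondence is irregular, so they are not cognates (the Irrevar form has a different source).

no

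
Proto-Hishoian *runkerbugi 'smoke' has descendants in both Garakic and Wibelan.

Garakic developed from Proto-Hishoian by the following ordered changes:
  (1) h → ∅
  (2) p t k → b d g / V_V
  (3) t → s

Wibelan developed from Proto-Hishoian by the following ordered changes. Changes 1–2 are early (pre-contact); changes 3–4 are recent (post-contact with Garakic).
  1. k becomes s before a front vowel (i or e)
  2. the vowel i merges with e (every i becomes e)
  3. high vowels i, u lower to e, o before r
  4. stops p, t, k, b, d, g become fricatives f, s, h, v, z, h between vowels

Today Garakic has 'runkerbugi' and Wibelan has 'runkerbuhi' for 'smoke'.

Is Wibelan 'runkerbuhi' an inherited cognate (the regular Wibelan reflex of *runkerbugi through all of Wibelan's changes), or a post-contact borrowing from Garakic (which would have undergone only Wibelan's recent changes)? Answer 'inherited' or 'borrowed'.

If inherited, *runkerbugi would pass through all of Wibelan's changes:
Wibelan: start from *runkerbugi.
  rule 1 (palatalisation): runkerbugi → runserbugi
  rule 2 (vowel merger): runserbugi → runserbuge
  rule 3: no change — runserbuge
  rule 4 (intervocalic lenition): runserbuge → runserbuhe
  ⇒ Wibelan runserbuhe
If borrowed from Garakic 'runkerbugi' after the early changes, it would undergo only the recent ones:
  rule 3 (pre-rhotic lowering): no change (runkerbugi)
  rule 4 (intervocalic lenition): runkerbugi → runkerbuhi
  ⇒ as a loan: runkerbuhi
Wibelan 'runkerbuhi' matches the loan outcome 'runkerbuhi', not the inherited 'runserbuhe' — it skipped the early Wibelan changes, so it was borrowed from Garakic.

borrowed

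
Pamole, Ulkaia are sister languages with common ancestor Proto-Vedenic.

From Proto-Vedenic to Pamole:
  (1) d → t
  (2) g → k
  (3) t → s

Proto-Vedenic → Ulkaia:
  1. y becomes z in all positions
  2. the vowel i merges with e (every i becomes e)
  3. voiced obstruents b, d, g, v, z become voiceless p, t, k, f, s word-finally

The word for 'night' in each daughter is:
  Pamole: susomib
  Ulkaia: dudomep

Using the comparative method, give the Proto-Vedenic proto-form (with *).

Position 6: Pamole has i, Ulkaia has e. Pamole preserves i here (none of its changes turn any other segment into i), so the proto-segment is *i.
Position 1: Pamole has s, Ulkaia has d. Ulkaia preserves d here (none of its changes turn any other segment into d), so the proto-segment is *d.
Position 7: Pamole has b, Ulkaia has p. Pamole preserves b here (none of its changes turn any other segment into b), so the proto-segment is *b.
Verify the candidate proto-form against each daughter:
Pamole: start from *dudomib.
  rule 1 (unconditioned shift): dudomib → tutomib
  rule 2: no change — tutomib
  rule 3 (unconditioned shift): tutomib → susomib
  ⇒ Pamole susomib
Ulkaia: *dudomib
  dudomib (rule 1 does not apply)
  dudomib → dudomeb   [vowel merger]
  dudomeb → dudomep   [final devoicing]
  giving Ulkaia dudomep.
*dudomib is the unique common source.

*dudomib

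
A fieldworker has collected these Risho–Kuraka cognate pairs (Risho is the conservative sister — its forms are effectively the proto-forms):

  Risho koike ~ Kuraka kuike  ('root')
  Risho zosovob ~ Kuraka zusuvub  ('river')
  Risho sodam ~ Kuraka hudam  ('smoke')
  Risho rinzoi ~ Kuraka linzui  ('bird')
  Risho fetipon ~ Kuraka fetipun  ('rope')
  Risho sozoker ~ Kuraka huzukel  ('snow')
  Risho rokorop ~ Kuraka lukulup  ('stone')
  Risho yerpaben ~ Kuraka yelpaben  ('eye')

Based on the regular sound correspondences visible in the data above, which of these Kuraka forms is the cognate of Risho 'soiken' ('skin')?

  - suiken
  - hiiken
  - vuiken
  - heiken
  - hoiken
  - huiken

huiken

sodam ~ hudam, sozoker ~ huzukel — Risho s corresponds to Kuraka h word-initially before a back vowel.
koike ~ kuike, rinzoi ~ linzui — Risho o corresponds to Kuraka u after a consonant, before a front vowel.
Applying these to Risho 'soiken':
  soiken → hoiken   (s→h word-initially before a back vowel)
  hoiken → huiken   (o→u after a consonant, before a front vowel)
So the Kuraka cognate is 'huiken'.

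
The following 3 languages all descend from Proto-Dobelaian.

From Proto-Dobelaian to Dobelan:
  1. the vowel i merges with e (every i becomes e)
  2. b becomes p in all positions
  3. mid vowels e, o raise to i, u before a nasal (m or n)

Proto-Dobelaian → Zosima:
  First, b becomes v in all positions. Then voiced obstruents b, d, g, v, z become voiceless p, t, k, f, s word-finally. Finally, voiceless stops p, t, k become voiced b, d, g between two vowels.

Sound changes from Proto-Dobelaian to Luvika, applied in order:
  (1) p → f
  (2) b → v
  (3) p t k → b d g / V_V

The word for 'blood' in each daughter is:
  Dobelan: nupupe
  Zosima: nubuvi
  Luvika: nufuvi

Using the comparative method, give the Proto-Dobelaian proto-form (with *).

*nupubi

Position 6: Dobelan has e, Zosima has i, Luvika has i. Zosima preserves i here (none of its changes turn any other segment into i), so the proto-segment is *i.
Position 5: Dobelan has p, Zosima has v, Luvika has v. Taking the neighbouring segments as reconstructed: Dobelan p could go back to *p or *b; Zosima v could go back to *b or *v; Luvika v could go back to *b or *v — the one source consistent with every daughter is *b.
Verify the candidate proto-form against each daughter:
Dobelan: *nupubi > nupube > nupupe  (by vowel merger, unconditioned shift)
Zosima: *nupubi > nupuvi > nubuvi  (by unconditioned shift, intervocalic voicing)
Luvika: *nupubi > nufubi > nufuvi  (by unconditioned shift, unconditioned shift)
*nupubi is the unique common source.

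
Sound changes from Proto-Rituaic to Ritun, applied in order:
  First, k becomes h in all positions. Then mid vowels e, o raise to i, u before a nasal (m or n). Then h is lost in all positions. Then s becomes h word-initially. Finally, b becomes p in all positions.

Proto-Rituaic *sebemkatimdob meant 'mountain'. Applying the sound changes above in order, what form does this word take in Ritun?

hepimatimdop

Ritun: start from *sebemkatimdob.
  rule 1 (unconditioned shift): sebemkatimdob → sebemhatimdob
  rule 2 (pre-nasal raising): sebemhatimdob → sebimhatimdob
  rule 3 (h-loss): sebimhatimdob → sebimatimdob
  rule 4 (debuccalisation): sebimatimdob → hebimatimdob
  rule 5 (unconditioned shift): hebimatimdob → hepimatimdop
  ⇒ Ritun hepimatimdop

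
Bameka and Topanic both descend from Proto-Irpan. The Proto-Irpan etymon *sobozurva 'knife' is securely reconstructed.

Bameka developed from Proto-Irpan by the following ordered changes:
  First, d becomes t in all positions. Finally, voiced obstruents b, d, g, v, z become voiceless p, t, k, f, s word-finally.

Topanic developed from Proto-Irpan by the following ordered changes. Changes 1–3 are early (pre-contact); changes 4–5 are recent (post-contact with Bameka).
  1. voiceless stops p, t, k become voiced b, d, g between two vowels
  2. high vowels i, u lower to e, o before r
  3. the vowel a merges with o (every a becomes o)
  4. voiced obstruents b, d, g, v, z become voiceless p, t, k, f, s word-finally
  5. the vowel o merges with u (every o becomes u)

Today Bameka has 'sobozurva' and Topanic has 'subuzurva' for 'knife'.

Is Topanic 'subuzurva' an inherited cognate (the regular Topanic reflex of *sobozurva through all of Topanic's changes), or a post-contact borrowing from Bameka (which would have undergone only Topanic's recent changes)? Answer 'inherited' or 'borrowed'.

If inherited, *sobozurva would pass through all of Topanic's changes:
Topanic: *sobozurva > sobozorva > sobozorvo > subuzurvu  (by pre-rhotic lowering, vowel merger, vowel merger)
If borrowed from Bameka 'sobozurva' after the early changes, it would undergo only the recent ones:
  rule 4 (final devoicing): no change (sobozurva)
  rule 5 (vowel merger): sobozurva → subuzurva
  ⇒ as a loan: subuzurva
Topanic 'subuzurva' matches the loan outcome 'subuzurva', not the inherited 'subuzurvu' — it skipped the early Topanic changes, so it was borrowed from Bameka.

borrowed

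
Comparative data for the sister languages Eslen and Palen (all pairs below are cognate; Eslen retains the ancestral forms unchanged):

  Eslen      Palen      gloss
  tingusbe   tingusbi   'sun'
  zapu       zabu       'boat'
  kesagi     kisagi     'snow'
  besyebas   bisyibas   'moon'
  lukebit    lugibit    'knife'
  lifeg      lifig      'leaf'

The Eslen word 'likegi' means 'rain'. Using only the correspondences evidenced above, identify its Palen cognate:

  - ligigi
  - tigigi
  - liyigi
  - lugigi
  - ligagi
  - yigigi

lukebit ~ lugibit — Eslen k corresponds to Palen g between vowels (before a front vowel).
kesagi ~ kisagi, besyebas ~ bisyibas — Eslen e corresponds to Palen i after a consonant, before a consonant other than r, m, n, p, b, f, v.
Applying these to Eslen 'likegi':
  likegi → ligegi   (k→g between vowels (before a front vowel))
  ligegi → ligigi   (e→i after a consonant, before a consonant other than r, m, n, p, b, f, v)
So the Palen cognate is 'ligigi'.

ligigi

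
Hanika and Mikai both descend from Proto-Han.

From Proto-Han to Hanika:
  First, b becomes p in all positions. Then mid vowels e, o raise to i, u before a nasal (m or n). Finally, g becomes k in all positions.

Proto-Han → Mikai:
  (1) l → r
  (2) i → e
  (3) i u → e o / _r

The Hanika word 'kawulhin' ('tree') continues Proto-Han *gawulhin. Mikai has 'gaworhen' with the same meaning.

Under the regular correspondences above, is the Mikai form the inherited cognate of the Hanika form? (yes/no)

Derive the expected Mikai reflex of *gawulhin:
Mikai: *gawulhin > gawurhin > gawurhen > gaworhen  (by unconditioned shift, vowel merger, pre-rhotic lowering)
Mikai 'gaworhen' matches the regular reflex exactly, so the pair is cognate.

yes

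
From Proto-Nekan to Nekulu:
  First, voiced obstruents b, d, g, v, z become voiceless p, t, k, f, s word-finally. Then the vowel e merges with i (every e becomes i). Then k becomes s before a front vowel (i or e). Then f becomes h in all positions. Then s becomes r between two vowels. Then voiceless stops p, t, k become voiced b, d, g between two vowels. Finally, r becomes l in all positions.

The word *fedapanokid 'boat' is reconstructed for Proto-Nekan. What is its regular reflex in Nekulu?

Nekulu: *fedapanokid
  fedapanokid → fedapanokit   [final devoicing]
  fedapanokit → fidapanokit   [vowel merger]
  fidapanokit → fidapanosit   [palatalisation]
  fidapanosit → hidapanosit   [unconditioned shift]
  hidapanosit → hidapanorit   [rhotacism]
  hidapanorit → hidabanorit   [intervocalic voicing]
  hidabanorit → hidabanolit   [unconditioned shift]
  giving Nekulu hidabanolit.

hidabanolit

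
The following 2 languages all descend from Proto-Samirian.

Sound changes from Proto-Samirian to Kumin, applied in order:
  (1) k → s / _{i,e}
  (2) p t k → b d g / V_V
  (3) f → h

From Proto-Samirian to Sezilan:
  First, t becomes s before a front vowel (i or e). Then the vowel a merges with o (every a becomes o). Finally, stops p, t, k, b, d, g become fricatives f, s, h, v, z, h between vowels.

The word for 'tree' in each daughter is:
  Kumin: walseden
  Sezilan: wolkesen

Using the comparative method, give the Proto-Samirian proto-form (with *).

Position 2: Kumin has a, Sezilan has o. Kumin preserves a here (none of its changes turn any other segment into a), so the proto-segment is *a.
Position 4: Kumin has s, Sezilan has k. Sezilan preserves k here (none of its changes turn any other segment into k), so the proto-segment is *k.
Position 6: Kumin has d, Sezilan has s. Taking the neighbouring segments as reconstructed: Kumin d could go back to *t or *d; Sezilan s could go back to *t or *s — the one source consistent with every daughter is *t.
Verify the candidate proto-form against each daughter:
Kumin: *walketen
  walketen → walseten   [palatalisation]
  walseten → walseden   [intervocalic voicing]
  walseden (rule 3 does not apply)
  giving Kumin walseden.
Sezilan: *walketen > walkesen > wolkesen  (by palatalisation, vowel merger)
*walketen is the unique common source.

*walketen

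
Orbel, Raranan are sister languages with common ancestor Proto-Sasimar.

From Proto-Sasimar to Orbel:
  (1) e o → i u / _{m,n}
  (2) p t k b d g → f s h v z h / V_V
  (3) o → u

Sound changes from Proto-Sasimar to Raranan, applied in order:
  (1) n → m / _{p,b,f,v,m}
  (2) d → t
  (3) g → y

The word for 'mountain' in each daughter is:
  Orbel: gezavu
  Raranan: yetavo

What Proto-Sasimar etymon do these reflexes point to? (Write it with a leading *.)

*gedavo

Position 3: Orbel has z, Raranan has t. Taking the neighbouring segments as reconstructed: Orbel z could go back to *d or *z; Raranan t could go back to *t or *d — the one source consistent with every daughter is *d.
Position 1: Orbel has g, Raranan has y. Orbel preserves g here (none of its changes turn any other segment into g), so the proto-segment is *g.
Position 6: Orbel has u, Raranan has o. Raranan preserves o here (none of its changes turn any other segment into o), so the proto-segment is *o.
Verify the candidate proto-form against each daughter:
Orbel: *gedavo > gezavo > gezavu  (by intervocalic lenition, vowel merger)
Raranan: *gedavo
  gedavo (rule 1 does not apply)
  gedavo → getavo   [unconditioned shift]
  getavo → yetavo   [unconditioned shift]
  giving Raranan yetavo.
*gedavo is the unique common source.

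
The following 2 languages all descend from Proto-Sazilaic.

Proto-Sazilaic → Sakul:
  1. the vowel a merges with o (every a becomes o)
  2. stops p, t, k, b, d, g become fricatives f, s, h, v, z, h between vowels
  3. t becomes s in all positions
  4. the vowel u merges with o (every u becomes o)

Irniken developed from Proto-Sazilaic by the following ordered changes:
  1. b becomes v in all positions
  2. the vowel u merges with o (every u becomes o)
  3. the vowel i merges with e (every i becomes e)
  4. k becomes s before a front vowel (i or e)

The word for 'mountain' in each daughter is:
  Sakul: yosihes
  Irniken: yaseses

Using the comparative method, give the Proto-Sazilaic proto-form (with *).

*yasikes

Position 5: Sakul has h, Irniken has s. Taking the neighbouring segments as reconstructed: Sakul h could go back to *k or *g or *h; Irniken s could go back to *k or *s — the one source consistent with every daughter is *k.
Position 4: Sakul has i, Irniken has e. Sakul preserves i here (none of its changes turn any other segment into i), so the proto-segment is *i.
This points to *yasikes. Verify forward in each daughter:
Sakul: start from *yasikes.
  rule 1 (vowel merger): yasikes → yosikes
  rule 2 (intervocalic lenition): yosikes → yosihes
  rule 3: no change — yosihes
  rule 4: no change — yosihes
  ⇒ Sakul yosihes
Irniken: start from *yasikes.
  rule 1: no change — yasikes
  rule 2: no change — yasikes
  rule 3 (vowel merger): yasikes → yasekes
  rule 4 (palatalisation): yasekes → yaseses
  ⇒ Irniken yaseses
No other proto-form is consistent with every reflex, so the reconstruction is *yasikes.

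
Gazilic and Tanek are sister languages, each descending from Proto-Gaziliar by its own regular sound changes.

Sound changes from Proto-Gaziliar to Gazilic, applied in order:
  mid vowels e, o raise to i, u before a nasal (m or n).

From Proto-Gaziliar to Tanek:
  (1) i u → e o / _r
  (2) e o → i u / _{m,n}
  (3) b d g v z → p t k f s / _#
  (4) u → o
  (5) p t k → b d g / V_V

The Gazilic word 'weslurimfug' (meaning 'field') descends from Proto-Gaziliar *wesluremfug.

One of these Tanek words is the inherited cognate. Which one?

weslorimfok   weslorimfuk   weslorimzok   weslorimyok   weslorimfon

weslorimfok

Tanek: start from *wesluremfug.
  rule 1 (pre-rhotic lowering): wesluremfug → wesloremfug
  rule 2 (pre-nasal raising): wesloremfug → weslorimfug
  rule 3 (final devoicing): weslorimfug → weslorimfuk
  rule 4 (vowel merger): weslorimfuk → weslorimfok
  rule 5: no change — weslorimfok
  ⇒ Tanek weslorimfok
Among the options, 'weslorimfok' alone shows every Tanek change applied in order.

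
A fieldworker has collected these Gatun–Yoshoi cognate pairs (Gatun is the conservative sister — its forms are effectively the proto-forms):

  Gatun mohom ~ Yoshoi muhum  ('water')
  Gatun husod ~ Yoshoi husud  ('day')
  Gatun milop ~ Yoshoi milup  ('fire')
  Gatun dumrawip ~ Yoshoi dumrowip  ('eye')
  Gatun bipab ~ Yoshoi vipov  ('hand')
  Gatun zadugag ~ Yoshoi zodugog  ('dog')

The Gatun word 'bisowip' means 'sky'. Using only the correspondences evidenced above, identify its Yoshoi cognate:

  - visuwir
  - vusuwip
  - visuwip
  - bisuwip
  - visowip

visuwip

bipab ~ vipov — Gatun b corresponds to Yoshoi v word-initially before a front vowel.
mohom ~ muhum, husod ~ husud — Gatun o corresponds to Yoshoi u after a consonant, before a consonant other than r, m, n, p, b, f, v.
Applying these to Gatun 'bisowip':
  bisowip → visowip   (b→v word-initially before a front vowel)
  visowip → visuwip   (o→u after a consonant, before a consonant other than r, m, n, p, b, f, v)
So the Yoshoi cognate is 'visuwip'.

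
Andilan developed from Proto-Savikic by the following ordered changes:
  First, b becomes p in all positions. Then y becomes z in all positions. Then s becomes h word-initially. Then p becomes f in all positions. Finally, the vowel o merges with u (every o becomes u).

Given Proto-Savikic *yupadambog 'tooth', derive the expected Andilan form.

Andilan: *yupadambog > yupadampog > zupadampog > zufadamfog > zufadamfug  (by unconditioned shift, unconditioned shift, unconditioned shift, vowel merger)

zufadamfug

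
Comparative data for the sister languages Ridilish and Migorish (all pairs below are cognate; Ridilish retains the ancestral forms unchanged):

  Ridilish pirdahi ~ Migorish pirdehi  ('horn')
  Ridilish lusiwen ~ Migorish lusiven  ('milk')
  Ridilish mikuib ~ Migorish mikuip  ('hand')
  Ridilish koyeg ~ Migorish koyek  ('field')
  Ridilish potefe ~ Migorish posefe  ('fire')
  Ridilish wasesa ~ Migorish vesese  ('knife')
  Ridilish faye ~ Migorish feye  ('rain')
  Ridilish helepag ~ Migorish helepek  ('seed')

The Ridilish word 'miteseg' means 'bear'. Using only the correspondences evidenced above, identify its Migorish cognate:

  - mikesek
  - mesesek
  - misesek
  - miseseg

potefe ~ posefe — Ridilish t corresponds to Migorish s between vowels (before a front vowel).
koyeg ~ koyek, helepag ~ helepek — Ridilish g corresponds to Migorish k word-finally.
Applying these to Ridilish 'miteseg':
  miteseg → miseseg   (t→s between vowels (before a front vowel))
  miseseg → misesek   (g→k word-finally)
So the Migorish cognate is 'misesek'.

misesek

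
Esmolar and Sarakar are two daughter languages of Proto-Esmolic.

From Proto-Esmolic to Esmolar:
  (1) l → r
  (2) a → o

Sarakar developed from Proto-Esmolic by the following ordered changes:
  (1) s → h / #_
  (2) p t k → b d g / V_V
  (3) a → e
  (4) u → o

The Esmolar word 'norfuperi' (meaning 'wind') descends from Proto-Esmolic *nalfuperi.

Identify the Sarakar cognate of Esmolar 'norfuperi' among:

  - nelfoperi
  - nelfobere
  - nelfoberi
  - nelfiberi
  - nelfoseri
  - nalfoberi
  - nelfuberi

Sarakar: start from *nalfuperi.
  rule 1: no change — nalfuperi
  rule 2 (intervocalic voicing): nalfuperi → nalfuberi
  rule 3 (vowel merger): nalfuberi → nelfuberi
  rule 4 (vowel merger): nelfuberi → nelfoberi
  ⇒ Sarakar nelfoberi

nelfoberi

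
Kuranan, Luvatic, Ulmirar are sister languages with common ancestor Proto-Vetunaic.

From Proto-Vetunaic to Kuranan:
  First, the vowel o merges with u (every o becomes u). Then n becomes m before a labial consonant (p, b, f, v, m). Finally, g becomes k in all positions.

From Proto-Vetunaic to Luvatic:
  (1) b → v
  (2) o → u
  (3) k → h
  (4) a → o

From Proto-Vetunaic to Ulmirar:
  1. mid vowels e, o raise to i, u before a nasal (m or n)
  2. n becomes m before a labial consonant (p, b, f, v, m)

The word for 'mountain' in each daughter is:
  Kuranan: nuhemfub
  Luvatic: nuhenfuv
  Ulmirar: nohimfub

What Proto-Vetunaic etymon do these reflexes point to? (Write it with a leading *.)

Position 8: Kuranan has b, Luvatic has v, Ulmirar has b. Kuranan preserves b here (none of its changes turn any other segment into b), so the proto-segment is *b.
Position 2: Kuranan has u, Luvatic has u, Ulmirar has o. Ulmirar preserves o here (none of its changes turn any other segment into o), so the proto-segment is *o.
Position 5: Kuranan has m, Luvatic has n, Ulmirar has m. Luvatic preserves n here (none of its changes turn any other segment into n), so the proto-segment is *n.
Verify the candidate proto-form against each daughter:
Kuranan: *nohenfub > nuhenfub > nuhemfub  (by vowel merger, nasal place assimilation)
Luvatic: start from *nohenfub.
  rule 1 (unconditioned shift): nohenfub → nohenfuv
  rule 2 (vowel merger): nohenfuv → nuhenfuv
  rule 3: no change — nuhenfuv
  rule 4: no change — nuhenfuv
  ⇒ Luvatic nuhenfuv
Ulmirar: start from *nohenfub.
  rule 1 (pre-nasal raising): nohenfub → nohinfub
  rule 2 (nasal place assimilation): nohinfub → nohimfub
  ⇒ Ulmirar nohimfub
*nohenfub is the unique common source.

*nohenfub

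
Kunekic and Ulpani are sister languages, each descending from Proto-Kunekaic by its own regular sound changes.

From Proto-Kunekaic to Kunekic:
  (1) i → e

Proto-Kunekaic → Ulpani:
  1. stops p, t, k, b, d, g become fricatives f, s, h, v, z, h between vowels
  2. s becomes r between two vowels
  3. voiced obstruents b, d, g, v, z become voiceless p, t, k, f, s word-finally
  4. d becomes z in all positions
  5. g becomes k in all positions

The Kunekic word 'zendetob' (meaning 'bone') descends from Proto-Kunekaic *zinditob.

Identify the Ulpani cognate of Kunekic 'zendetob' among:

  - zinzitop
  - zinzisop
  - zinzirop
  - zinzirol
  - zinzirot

Ulpani: *zinditob
  zinditob → zindisob   [intervocalic lenition]
  zindisob → zindirob   [rhotacism]
  zindirob → zindirop   [final devoicing]
  zindirop → zinzirop   [unconditioned shift]
  zinzirop (rule 5 does not apply)
  giving Ulpani zinzirop.
Only 'zinzirop' matches the regular Ulpani development of *zinditob.

zinzirop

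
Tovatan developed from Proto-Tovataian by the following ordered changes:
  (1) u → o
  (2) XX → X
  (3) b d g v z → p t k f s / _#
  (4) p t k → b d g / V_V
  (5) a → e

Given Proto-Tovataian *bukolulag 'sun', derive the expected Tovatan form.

Tovatan: *bukolulag > bokololag > bokololak > bogololak > bogololek  (by vowel merger, final devoicing, intervocalic voicing, vowel merger)

bogololek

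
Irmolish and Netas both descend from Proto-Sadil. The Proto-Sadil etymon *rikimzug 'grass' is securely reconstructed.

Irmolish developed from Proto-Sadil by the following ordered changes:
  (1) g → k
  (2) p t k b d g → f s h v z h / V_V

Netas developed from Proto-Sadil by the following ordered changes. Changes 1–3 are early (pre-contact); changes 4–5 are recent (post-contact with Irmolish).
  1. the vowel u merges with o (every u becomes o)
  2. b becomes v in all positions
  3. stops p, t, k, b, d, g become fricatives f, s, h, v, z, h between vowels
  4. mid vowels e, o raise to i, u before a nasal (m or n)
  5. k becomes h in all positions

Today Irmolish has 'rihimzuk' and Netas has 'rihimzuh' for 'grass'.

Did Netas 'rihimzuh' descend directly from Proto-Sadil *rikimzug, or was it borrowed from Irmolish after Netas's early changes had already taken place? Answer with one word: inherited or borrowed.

borrowed

If inherited, *rikimzug would pass through all of Netas's changes:
Netas: *rikimzug > rikimzog > rihimzog  (by vowel merger, intervocalic lenition)
If borrowed from Irmolish 'rihimzuk' after the early changes, it would undergo only the recent ones:
  rule 4 (pre-nasal raising): no change (rihimzuk)
  rule 5 (unconditioned shift): rihimzuk → rihimzuh
  ⇒ as a loan: rihimzuh
Netas 'rihimzuh' matches the loan outcome 'rihimzuh', not the inherited 'rihimzog' — it skipped the early Netas changes, so it was borrowed from Irmolish.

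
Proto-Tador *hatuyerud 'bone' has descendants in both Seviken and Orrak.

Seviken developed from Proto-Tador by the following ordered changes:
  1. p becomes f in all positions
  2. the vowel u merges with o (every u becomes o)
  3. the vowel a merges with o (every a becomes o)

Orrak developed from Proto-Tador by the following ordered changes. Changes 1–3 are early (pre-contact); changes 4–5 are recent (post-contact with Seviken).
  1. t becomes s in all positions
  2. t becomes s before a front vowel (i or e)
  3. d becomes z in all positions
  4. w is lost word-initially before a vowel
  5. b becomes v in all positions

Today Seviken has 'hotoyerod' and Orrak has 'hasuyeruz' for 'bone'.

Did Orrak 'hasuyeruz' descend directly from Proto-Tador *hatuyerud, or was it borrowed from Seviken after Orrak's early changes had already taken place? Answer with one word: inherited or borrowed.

If inherited, *hatuyerud would pass through all of Orrak's changes:
Orrak: start from *hatuyerud.
  rule 1 (unconditioned shift): hatuyerud → hasuyerud
  rule 2: no change — hasuyerud
  rule 3 (unconditioned shift): hasuyerud → hasuyeruz
  rule 4: no change — hasuyeruz
  rule 5: no change — hasuyeruz
  ⇒ Orrak hasuyeruz
If borrowed from Seviken 'hotoyerod' after the early changes, it would undergo only the recent ones:
  rule 4 (glide loss): no change (hotoyerod)
  rule 5 (unconditioned shift): no change (hotoyerod)
  ⇒ as a loan: hotoyerod
Orrak 'hasuyeruz' matches the inherited outcome exactly, so it is an inherited cognate, not a loan.

inherited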